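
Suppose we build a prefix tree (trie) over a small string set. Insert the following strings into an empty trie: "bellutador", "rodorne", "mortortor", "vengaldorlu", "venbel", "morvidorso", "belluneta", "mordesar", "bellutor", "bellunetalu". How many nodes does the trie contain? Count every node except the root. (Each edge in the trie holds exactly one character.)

Count nodes per top-level branch (shared prefixes stored once):
  'b'-branch (belluneta, bellunetalu, bellutador, bellutor): 18 nodes
  'm'-branch (mordesar, mortortor, morvidorso): 21 nodes
  'r'-branch (rodorne): 7 nodes
  'v'-branch (venbel, vengaldorlu): 14 nodes
Sum: 60

60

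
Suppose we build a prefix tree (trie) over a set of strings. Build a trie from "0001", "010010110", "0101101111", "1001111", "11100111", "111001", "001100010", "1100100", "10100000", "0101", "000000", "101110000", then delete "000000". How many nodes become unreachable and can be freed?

3

Walk "000000" from the leaf back toward the root, removing each node that no remaining word uses.
The suffix "000" (3 nodes) is used only by "000000"; the node for "000" still has the child "1", so pruning stops there.
Nodes removed: 3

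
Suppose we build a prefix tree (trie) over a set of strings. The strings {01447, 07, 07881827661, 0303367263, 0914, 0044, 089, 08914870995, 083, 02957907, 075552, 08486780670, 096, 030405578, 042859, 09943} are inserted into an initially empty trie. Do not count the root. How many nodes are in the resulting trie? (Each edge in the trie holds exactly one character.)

For each word, the new-node count is its length minus the longest prefix already in the trie:
  "01447" → 5 new (0, 1, 4, 4, 7)
  "07" → prefix "0" already present; 1 new (7)
  "07881827661" → prefix "07" already present; 9 new (8, 8, 1, 8, 2, 7, 6, 6, 1)
  "0303367263" → prefix "0" already present; 9 new (3, 0, 3, 3, 6, 7, 2, 6, 3)
  "0914" → prefix "0" already present; 3 new (9, 1, 4)
  "0044" → prefix "0" already present; 3 new (0, 4, 4)
  "089" → prefix "0" already present; 2 new (8, 9)
  "08914870995" → prefix "089" already present; 8 new (1, 4, 8, 7, 0, 9, 9, 5)
  "083" → prefix "08" already present; 1 new (3)
  "02957907" → prefix "0" already present; 7 new (2, 9, 5, 7, 9, 0, 7)
  "075552" → prefix "07" already present; 4 new (5, 5, 5, 2)
  "08486780670" → prefix "08" already present; 9 new (4, 8, 6, 7, 8, 0, 6, 7, 0)
  "096" → prefix "09" already present; 1 new (6)
  "030405578" → prefix "030" already present; 6 new (4, 0, 5, 5, 7, 8)
  "042859" → prefix "0" already present; 5 new (4, 2, 8, 5, 9)
  "09943" → prefix "09" already present; 3 new (9, 4, 3)
Total nodes = 5 + 1 + 9 + 9 + 3 + 3 + 2 + 8 + 1 + 7 + 4 + 9 + 1 + 6 + 5 + 3 = 76

76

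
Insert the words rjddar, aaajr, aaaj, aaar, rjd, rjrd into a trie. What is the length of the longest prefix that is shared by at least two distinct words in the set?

4

The deepest shared node is where two words last agree before diverging.
e.g. "aaaj" and "aaajr" share the prefix "aaaj" of length 4; no pair shares a longer one.
Longest shared-prefix length: 4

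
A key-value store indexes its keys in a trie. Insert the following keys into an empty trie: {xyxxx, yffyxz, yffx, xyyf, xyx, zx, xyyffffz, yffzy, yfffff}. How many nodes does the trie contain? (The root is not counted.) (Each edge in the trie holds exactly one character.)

For each word, the new-node count is its length minus the longest prefix already in the trie:
  "xyxxx" → 5 new (x, y, x, x, x)
  "yffyxz" → 6 new (y, f, f, y, x, z)
  "yffx" → prefix "yff" already present; 1 new (x)
  "xyyf" → prefix "xy" already present; 2 new (y, f)
  "xyx" → prefix "xyx" already present; 0 new (none)
  "zx" → 2 new (z, x)
  "xyyffffz" → prefix "xyyf" already present; 4 new (f, f, f, z)
  "yffzy" → prefix "yff" already present; 2 new (z, y)
  "yfffff" → prefix "yff" already present; 3 new (f, f, f)
Total nodes = 5 + 6 + 1 + 2 + 0 + 2 + 4 + 2 + 3 = 25

25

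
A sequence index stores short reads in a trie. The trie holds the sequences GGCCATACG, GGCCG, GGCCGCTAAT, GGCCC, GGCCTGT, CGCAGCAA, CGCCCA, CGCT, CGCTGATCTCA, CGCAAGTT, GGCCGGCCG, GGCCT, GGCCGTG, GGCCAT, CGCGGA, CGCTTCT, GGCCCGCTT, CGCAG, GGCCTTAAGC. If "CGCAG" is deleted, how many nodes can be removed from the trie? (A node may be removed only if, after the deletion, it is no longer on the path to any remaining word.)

Walk "CGCAG" from the leaf back toward the root, removing each node that no remaining word uses.
Every node on "CGCAG" is still needed (e.g. by "CGCAGCAA"), so nothing is freed.
Nodes removed: 0

0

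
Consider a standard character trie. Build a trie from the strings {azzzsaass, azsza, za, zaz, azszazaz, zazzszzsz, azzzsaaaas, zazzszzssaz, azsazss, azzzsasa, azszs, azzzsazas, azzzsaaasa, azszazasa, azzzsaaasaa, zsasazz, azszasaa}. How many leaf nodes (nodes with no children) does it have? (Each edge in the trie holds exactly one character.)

13

A leaf is a node with no children — equivalently, the end of a word that is not a proper prefix of any other stored word.
Those words: "azsazss", "azszasaa", "azszazasa", "azszazaz", "azszs", "azzzsaaaas", "azzzsaaasaa", "azzzsaass", "azzzsasa", "azzzsazas", "zazzszzssaz", "zazzszzsz", "zsasazz"
Leaf count: 13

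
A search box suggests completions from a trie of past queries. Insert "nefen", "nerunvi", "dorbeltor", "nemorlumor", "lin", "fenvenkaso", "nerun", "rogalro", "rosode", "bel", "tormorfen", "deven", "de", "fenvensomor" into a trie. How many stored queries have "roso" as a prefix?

Walk to "roso"; the words in its subtree are exactly those with that prefix.
Matches: "rosode"
Count: 1

1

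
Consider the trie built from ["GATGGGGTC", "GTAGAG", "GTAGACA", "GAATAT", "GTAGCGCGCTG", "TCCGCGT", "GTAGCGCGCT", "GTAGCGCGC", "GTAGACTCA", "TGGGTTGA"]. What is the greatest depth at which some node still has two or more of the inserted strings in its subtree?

The deepest shared node is where two words last agree before diverging.
"GTAGCGCGCT" and "GTAGCGCGCTG" agree on "GTAGCGCGCT" (10 characters) before diverging; nothing deeper is shared.
Longest shared-prefix length: 10

10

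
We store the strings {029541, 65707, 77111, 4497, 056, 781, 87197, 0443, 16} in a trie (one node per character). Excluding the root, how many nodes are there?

34

Count nodes per top-level branch (shared prefixes stored once):
  '0'-branch (029541, 0443, 056): 11 nodes
  '1'-branch (16): 2 nodes
  '4'-branch (4497): 4 nodes
  '6'-branch (65707): 5 nodes
  '7'-branch (77111, 781): 7 nodes
  '8'-branch (87197): 5 nodes
Sum: 34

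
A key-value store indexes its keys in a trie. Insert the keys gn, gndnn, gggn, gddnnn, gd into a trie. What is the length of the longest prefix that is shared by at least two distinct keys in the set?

Equivalently: take the maximum, over all pairs, of their longest common prefix length.
e.g. "gd" and "gddnnn" share the prefix "gd" of length 2; no pair shares a longer one.
Longest shared-prefix length: 2

2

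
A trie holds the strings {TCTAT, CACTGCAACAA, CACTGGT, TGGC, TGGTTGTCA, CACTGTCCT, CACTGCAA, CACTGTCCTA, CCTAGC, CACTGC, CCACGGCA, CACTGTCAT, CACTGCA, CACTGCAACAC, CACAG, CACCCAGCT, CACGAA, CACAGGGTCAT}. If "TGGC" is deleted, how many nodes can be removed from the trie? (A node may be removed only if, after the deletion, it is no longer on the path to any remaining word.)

A node on "TGGC"'s path can go only if nothing else ends at it or branches off below it.
The suffix "C" (1 node) is used only by "TGGC"; the node for "TGG" still has the child "T", so pruning stops there.
Nodes removed: 1

1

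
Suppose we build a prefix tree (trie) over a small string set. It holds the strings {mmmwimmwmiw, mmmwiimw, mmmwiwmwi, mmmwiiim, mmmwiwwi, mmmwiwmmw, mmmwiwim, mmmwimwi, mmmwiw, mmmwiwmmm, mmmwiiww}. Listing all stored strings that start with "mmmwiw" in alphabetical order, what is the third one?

Filter for "mmmwiw…" and sort: "mmmwiw", "mmmwiwim", "mmmwiwmmm", "mmmwiwmmw", "mmmwiwmwi", "mmmwiwwi"
Position 3: mmmwiwmmm

mmmwiwmmm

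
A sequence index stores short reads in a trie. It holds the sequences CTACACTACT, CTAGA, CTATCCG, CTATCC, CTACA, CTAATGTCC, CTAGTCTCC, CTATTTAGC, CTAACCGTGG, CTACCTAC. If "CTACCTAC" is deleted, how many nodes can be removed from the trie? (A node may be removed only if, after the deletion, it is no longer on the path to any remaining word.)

4

A node on "CTACCTAC"'s path can go only if nothing else ends at it or branches off below it.
The suffix "CTAC" (4 nodes) is used only by "CTACCTAC"; the node for "CTAC" still has the child "A", so pruning stops there.
Nodes removed: 4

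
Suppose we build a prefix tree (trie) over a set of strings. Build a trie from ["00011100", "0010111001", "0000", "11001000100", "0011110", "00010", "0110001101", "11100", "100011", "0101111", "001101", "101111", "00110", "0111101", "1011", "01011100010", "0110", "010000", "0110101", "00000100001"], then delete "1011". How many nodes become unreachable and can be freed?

0

Walk "1011" from the leaf back toward the root, removing each node that no remaining word uses.
Every node on "1011" is still needed (e.g. by "101111"), so nothing is freed.
Nodes removed: 0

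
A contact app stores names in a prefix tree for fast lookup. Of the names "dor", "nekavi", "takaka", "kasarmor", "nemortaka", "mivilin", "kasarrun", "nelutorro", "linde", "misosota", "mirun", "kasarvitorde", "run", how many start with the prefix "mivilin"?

1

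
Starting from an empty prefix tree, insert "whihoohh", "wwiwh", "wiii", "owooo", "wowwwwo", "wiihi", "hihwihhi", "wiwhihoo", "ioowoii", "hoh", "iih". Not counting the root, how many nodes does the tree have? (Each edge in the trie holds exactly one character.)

For each word, the new-node count is its length minus the longest prefix already in the trie:
  "whihoohh" → 8 new (w, h, i, h, o, o, h, h)
  "wwiwh" → prefix "w" already present; 4 new (w, i, w, h)
  "wiii" → prefix "w" already present; 3 new (i, i, i)
  "owooo" → 5 new (o, w, o, o, o)
  "wowwwwo" → prefix "w" already present; 6 new (o, w, w, w, w, o)
  "wiihi" → prefix "wii" already present; 2 new (h, i)
  "hihwihhi" → 8 new (h, i, h, w, i, h, h, i)
  "wiwhihoo" → prefix "wi" already present; 6 new (w, h, i, h, o, o)
  "ioowoii" → 7 new (i, o, o, w, o, i, i)
  "hoh" → prefix "h" already present; 2 new (o, h)
  "iih" → prefix "i" already present; 2 new (i, h)
Total nodes = 8 + 4 + 3 + 5 + 6 + 2 + 8 + 6 + 7 + 2 + 2 = 53

53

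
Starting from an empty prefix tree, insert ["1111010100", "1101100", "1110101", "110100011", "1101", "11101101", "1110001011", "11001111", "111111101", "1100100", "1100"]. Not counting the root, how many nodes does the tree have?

45

Trace insertions, counting only characters that open a new branch:
  "1111010100" → 10 new (1, 1, 1, 1, 0, 1, 0, 1, 0, 0)
  "1101100" → prefix "11" already present; 5 new (0, 1, 1, 0, 0)
  "1110101" → prefix "111" already present; 4 new (0, 1, 0, 1)
  "110100011" → prefix "1101" already present; 5 new (0, 0, 0, 1, 1)
  "1101" → prefix "1101" already present; 0 new (none)
  "11101101" → prefix "11101" already present; 3 new (1, 0, 1)
  "1110001011" → prefix "1110" already present; 6 new (0, 0, 1, 0, 1, 1)
  "11001111" → prefix "110" already present; 5 new (0, 1, 1, 1, 1)
  "111111101" → prefix "1111" already present; 5 new (1, 1, 1, 0, 1)
  "1100100" → prefix "11001" already present; 2 new (0, 0)
  "1100" → prefix "1100" already present; 0 new (none)
Total nodes = 10 + 5 + 4 + 5 + 0 + 3 + 6 + 5 + 5 + 2 + 0 = 45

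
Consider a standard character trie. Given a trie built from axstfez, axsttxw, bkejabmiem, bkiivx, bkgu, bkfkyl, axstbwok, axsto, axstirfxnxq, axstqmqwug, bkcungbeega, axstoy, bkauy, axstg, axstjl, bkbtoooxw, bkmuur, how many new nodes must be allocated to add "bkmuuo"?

1

The longest prefix of "bkmuuo" already in the trie is "bkmuu" (length 5).
Each of the 1 remaining characters creates one node.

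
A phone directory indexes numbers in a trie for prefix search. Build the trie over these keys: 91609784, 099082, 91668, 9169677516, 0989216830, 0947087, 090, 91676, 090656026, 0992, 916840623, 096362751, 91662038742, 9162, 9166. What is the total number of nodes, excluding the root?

67

For each word, the new-node count is its length minus the longest prefix already in the trie:
  "91609784" → 8 new (9, 1, 6, 0, 9, 7, 8, 4)
  "099082" → 6 new (0, 9, 9, 0, 8, 2)
  "91668" → prefix "916" already present; 2 new (6, 8)
  "9169677516" → prefix "916" already present; 7 new (9, 6, 7, 7, 5, 1, 6)
  "0989216830" → prefix "09" already present; 8 new (8, 9, 2, 1, 6, 8, 3, 0)
  "0947087" → prefix "09" already present; 5 new (4, 7, 0, 8, 7)
  "090" → prefix "09" already present; 1 new (0)
  "91676" → prefix "916" already present; 2 new (7, 6)
  "090656026" → prefix "090" already present; 6 new (6, 5, 6, 0, 2, 6)
  "0992" → prefix "099" already present; 1 new (2)
  "916840623" → prefix "916" already present; 6 new (8, 4, 0, 6, 2, 3)
  "096362751" → prefix "09" already present; 7 new (6, 3, 6, 2, 7, 5, 1)
  "91662038742" → prefix "9166" already present; 7 new (2, 0, 3, 8, 7, 4, 2)
  "9162" → prefix "916" already present; 1 new (2)
  "9166" → prefix "9166" already present; 0 new (none)
Total nodes = 8 + 6 + 2 + 7 + 8 + 5 + 1 + 2 + 6 + 1 + 6 + 7 + 7 + 1 + 0 = 67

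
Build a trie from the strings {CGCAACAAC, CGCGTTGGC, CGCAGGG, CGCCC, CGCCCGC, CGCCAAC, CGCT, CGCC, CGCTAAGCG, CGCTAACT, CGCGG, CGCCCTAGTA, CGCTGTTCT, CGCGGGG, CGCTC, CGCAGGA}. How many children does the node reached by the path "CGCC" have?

2

The children of the "CGCC" node are the distinct next characters among strings starting with "CGCC".
Distinct next characters after "CGCC": A, C.
That node has 2 child edges.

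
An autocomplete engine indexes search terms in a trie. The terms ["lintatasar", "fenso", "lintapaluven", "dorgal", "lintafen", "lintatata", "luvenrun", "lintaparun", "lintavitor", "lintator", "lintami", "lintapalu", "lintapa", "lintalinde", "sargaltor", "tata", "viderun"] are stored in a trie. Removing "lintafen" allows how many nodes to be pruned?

After clearing the end-marker at "lintafen", prune upward until reaching a node still needed by another word.
The suffix "fen" (3 nodes) is used only by "lintafen"; the node for "linta" still has the child "t", so pruning stops there.
Nodes removed: 3

3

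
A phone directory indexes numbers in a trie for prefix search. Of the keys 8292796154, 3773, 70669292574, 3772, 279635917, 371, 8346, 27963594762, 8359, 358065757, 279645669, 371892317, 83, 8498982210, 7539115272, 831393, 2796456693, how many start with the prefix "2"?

4

Traverse to the node for "2", then collect every word in that subtree.
Matches: "279635917", "27963594762", "279645669", "2796456693"
Count: 4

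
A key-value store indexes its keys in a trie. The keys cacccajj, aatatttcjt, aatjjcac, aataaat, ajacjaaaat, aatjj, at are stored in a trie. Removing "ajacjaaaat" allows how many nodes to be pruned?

9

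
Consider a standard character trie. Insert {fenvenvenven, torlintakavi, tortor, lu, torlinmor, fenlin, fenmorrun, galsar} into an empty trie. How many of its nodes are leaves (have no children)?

A leaf is a node with no children — equivalently, the end of a word that is not a proper prefix of any other stored word.
Those words: "fenlin", "fenmorrun", "fenvenvenven", "galsar", "lu", "torlinmor", "torlintakavi", "tortor"
Leaf count: 8

8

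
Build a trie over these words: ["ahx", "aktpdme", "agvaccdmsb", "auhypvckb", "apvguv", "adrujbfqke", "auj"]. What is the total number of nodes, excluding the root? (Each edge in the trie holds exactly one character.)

Count nodes per top-level branch (shared prefixes stored once):
  'a'-branch (adrujbfqke, agvaccdmsb, ahx, aktpdme, apvguv, auhypvckb, auj): 41 nodes
Sum: 41

41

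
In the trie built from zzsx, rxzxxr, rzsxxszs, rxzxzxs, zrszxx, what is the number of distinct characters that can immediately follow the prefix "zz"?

1

Walk "zz" from the root, arriving at one node.
Characters that immediately follow "zz" among the stored strings: {s}.
That node has 1 child edge.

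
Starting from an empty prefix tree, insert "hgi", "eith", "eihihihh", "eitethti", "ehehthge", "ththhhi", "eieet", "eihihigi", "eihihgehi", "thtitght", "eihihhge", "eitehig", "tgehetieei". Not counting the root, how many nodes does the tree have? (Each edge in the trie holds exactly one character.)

For each word, the new-node count is its length minus the longest prefix already in the trie:
  "hgi" → 3 new (h, g, i)
  "eith" → 4 new (e, i, t, h)
  "eihihihh" → prefix "ei" already present; 6 new (h, i, h, i, h, h)
  "eitethti" → prefix "eit" already present; 5 new (e, t, h, t, i)
  "ehehthge" → prefix "e" already present; 7 new (h, e, h, t, h, g, e)
  "ththhhi" → 7 new (t, h, t, h, h, h, i)
  "eieet" → prefix "ei" already present; 3 new (e, e, t)
  "eihihigi" → prefix "eihihi" already present; 2 new (g, i)
  "eihihgehi" → prefix "eihih" already present; 4 new (g, e, h, i)
  "thtitght" → prefix "tht" already present; 5 new (i, t, g, h, t)
  "eihihhge" → prefix "eihih" already present; 3 new (h, g, e)
  "eitehig" → prefix "eite" already present; 3 new (h, i, g)
  "tgehetieei" → prefix "t" already present; 9 new (g, e, h, e, t, i, e, e, i)
Total nodes = 3 + 4 + 6 + 5 + 7 + 7 + 3 + 2 + 4 + 5 + 3 + 3 + 9 = 61

61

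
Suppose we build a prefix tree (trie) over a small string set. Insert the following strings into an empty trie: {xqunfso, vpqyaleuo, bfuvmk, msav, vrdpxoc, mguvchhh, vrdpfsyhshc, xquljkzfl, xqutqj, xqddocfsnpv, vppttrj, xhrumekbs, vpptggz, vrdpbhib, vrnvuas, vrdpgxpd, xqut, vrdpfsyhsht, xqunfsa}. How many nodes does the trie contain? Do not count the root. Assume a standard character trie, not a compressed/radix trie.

95

Insert word by word; a character creates a node only if that edge doesn't already exist:
  "xqunfso" → 7 new (x, q, u, n, f, s, o)
  "vpqyaleuo" → 9 new (v, p, q, y, a, l, e, u, o)
  "bfuvmk" → 6 new (b, f, u, v, m, k)
  "msav" → 4 new (m, s, a, v)
  "vrdpxoc" → prefix "v" already present; 6 new (r, d, p, x, o, c)
  "mguvchhh" → prefix "m" already present; 7 new (g, u, v, c, h, h, h)
  "vrdpfsyhshc" → prefix "vrdp" already present; 7 new (f, s, y, h, s, h, c)
  "xquljkzfl" → prefix "xqu" already present; 6 new (l, j, k, z, f, l)
  "xqutqj" → prefix "xqu" already present; 3 new (t, q, j)
  "xqddocfsnpv" → prefix "xq" already present; 9 new (d, d, o, c, f, s, n, p, v)
  "vppttrj" → prefix "vp" already present; 5 new (p, t, t, r, j)
  "xhrumekbs" → prefix "x" already present; 8 new (h, r, u, m, e, k, b, s)
  "vpptggz" → prefix "vppt" already present; 3 new (g, g, z)
  "vrdpbhib" → prefix "vrdp" already present; 4 new (b, h, i, b)
  "vrnvuas" → prefix "vr" already present; 5 new (n, v, u, a, s)
  "vrdpgxpd" → prefix "vrdp" already present; 4 new (g, x, p, d)
  "xqut" → prefix "xqut" already present; 0 new (none)
  "vrdpfsyhsht" → prefix "vrdpfsyhsh" already present; 1 new (t)
  "xqunfsa" → prefix "xqunfs" already present; 1 new (a)
Total nodes = 7 + 9 + 6 + 4 + 6 + 7 + 7 + 6 + 3 + 9 + 5 + 8 + 3 + 4 + 5 + 4 + 0 + 1 + 1 = 95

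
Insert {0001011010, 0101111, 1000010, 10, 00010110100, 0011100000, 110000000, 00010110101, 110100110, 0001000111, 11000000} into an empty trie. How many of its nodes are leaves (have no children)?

8

A leaf is a node with no children — equivalently, the end of a word that is not a proper prefix of any other stored word.
Those words: "0001000111", "00010110100", "00010110101", "0011100000", "0101111", "1000010", "110000000", "110100110"
Leaf count: 8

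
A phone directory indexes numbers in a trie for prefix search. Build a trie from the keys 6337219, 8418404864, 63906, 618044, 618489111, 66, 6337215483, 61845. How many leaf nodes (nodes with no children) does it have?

8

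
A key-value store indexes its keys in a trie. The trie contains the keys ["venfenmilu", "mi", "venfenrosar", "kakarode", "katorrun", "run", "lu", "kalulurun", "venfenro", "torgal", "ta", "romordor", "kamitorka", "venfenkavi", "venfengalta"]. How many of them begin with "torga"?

1

Traverse to the node for "torga", then collect every word in that subtree.
Matches: "torgal"
Count: 1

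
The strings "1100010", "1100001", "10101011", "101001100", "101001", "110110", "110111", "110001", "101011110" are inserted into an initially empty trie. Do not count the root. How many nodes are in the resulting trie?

For each word, the new-node count is its length minus the longest prefix already in the trie:
  "1100010" → 7 new (1, 1, 0, 0, 0, 1, 0)
  "1100001" → prefix "11000" already present; 2 new (0, 1)
  "10101011" → prefix "1" already present; 7 new (0, 1, 0, 1, 0, 1, 1)
  "101001100" → prefix "1010" already present; 5 new (0, 1, 1, 0, 0)
  "101001" → prefix "101001" already present; 0 new (none)
  "110110" → prefix "110" already present; 3 new (1, 1, 0)
  "110111" → prefix "11011" already present; 1 new (1)
  "110001" → prefix "110001" already present; 0 new (none)
  "101011110" → prefix "10101" already present; 4 new (1, 1, 1, 0)
Total nodes = 7 + 2 + 7 + 5 + 0 + 3 + 1 + 0 + 4 = 29

29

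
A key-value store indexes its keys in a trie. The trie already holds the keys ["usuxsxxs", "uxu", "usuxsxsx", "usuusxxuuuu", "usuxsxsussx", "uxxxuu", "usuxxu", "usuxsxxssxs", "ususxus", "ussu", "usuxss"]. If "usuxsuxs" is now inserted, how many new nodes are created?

3

"usuxs" is already a path in the trie; the remaining "uxs" must be added.
Each of the 3 remaining characters creates one node.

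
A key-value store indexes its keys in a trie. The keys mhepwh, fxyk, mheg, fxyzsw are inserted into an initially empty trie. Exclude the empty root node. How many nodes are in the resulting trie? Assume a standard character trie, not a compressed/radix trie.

14

Insert word by word; a character creates a node only if that edge doesn't already exist:
  "mhepwh" → 6 new (m, h, e, p, w, h)
  "fxyk" → 4 new (f, x, y, k)
  "mheg" → prefix "mhe" already present; 1 new (g)
  "fxyzsw" → prefix "fxy" already present; 3 new (z, s, w)
Total nodes = 6 + 4 + 1 + 3 = 14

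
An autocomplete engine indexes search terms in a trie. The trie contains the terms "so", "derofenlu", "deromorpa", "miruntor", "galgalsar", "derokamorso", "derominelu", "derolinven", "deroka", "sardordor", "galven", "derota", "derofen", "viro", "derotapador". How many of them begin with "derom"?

Filter for entries beginning with "derom":
Matches: "derominelu", "deromorpa"
Count: 2

2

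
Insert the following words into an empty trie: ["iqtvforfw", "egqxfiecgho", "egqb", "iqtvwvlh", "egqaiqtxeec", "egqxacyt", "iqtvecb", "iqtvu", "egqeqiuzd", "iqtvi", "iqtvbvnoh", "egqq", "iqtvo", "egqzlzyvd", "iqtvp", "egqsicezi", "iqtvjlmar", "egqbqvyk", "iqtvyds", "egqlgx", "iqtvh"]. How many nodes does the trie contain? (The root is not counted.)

84

Trace insertions, counting only characters that open a new branch:
  "iqtvforfw" → 9 new (i, q, t, v, f, o, r, f, w)
  "egqxfiecgho" → 11 new (e, g, q, x, f, i, e, c, g, h, o)
  "egqb" → prefix "egq" already present; 1 new (b)
  "iqtvwvlh" → prefix "iqtv" already present; 4 new (w, v, l, h)
  "egqaiqtxeec" → prefix "egq" already present; 8 new (a, i, q, t, x, e, e, c)
  "egqxacyt" → prefix "egqx" already present; 4 new (a, c, y, t)
  "iqtvecb" → prefix "iqtv" already present; 3 new (e, c, b)
  "iqtvu" → prefix "iqtv" already present; 1 new (u)
  "egqeqiuzd" → prefix "egq" already present; 6 new (e, q, i, u, z, d)
  "iqtvi" → prefix "iqtv" already present; 1 new (i)
  "iqtvbvnoh" → prefix "iqtv" already present; 5 new (b, v, n, o, h)
  "egqq" → prefix "egq" already present; 1 new (q)
  "iqtvo" → prefix "iqtv" already present; 1 new (o)
  "egqzlzyvd" → prefix "egq" already present; 6 new (z, l, z, y, v, d)
  "iqtvp" → prefix "iqtv" already present; 1 new (p)
  "egqsicezi" → prefix "egq" already present; 6 new (s, i, c, e, z, i)
  "iqtvjlmar" → prefix "iqtv" already present; 5 new (j, l, m, a, r)
  "egqbqvyk" → prefix "egqb" already present; 4 new (q, v, y, k)
  "iqtvyds" → prefix "iqtv" already present; 3 new (y, d, s)
  "egqlgx" → prefix "egq" already present; 3 new (l, g, x)
  "iqtvh" → prefix "iqtv" already present; 1 new (h)
Total nodes = 9 + 11 + 1 + 4 + 8 + 4 + 3 + 1 + 6 + 1 + 5 + 1 + 1 + 6 + 1 + 6 + 5 + 4 + 3 + 3 + 1 = 84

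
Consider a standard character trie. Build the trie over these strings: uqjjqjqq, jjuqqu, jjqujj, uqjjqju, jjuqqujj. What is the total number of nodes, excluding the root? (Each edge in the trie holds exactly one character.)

Trie structure (* marks end of a word):
(root)
├─ j
│  └─ j
│     ├─ q
│     │  └─ u
│     │     └─ j
│     │        └─ j *
│     └─ u
│        └─ q
│           └─ q
│              └─ u *
│                 └─ j
│                    └─ j *
└─ u
   └─ q
      └─ j
         └─ j
            └─ q
               └─ j
                  ├─ q
                  │  └─ q *
                  └─ u *
Counting every labelled node above: 21.

21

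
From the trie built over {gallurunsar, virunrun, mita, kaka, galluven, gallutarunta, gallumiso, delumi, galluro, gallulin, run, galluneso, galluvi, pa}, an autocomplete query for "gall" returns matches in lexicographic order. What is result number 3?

Words with prefix "gall", in lexicographic order: "gallulin", "gallumiso", "galluneso", "galluro", "gallurunsar", "gallutarunta", "galluven", "galluvi"
Position 3: galluneso

galluneso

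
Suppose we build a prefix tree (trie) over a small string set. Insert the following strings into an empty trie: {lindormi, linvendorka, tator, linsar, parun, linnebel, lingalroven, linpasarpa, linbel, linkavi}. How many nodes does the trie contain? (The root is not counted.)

56

Trace insertions, counting only characters that open a new branch:
  "lindormi" → 8 new (l, i, n, d, o, r, m, i)
  "linvendorka" → prefix "lin" already present; 8 new (v, e, n, d, o, r, k, a)
  "tator" → 5 new (t, a, t, o, r)
  "linsar" → prefix "lin" already present; 3 new (s, a, r)
  "parun" → 5 new (p, a, r, u, n)
  "linnebel" → prefix "lin" already present; 5 new (n, e, b, e, l)
  "lingalroven" → prefix "lin" already present; 8 new (g, a, l, r, o, v, e, n)
  "linpasarpa" → prefix "lin" already present; 7 new (p, a, s, a, r, p, a)
  "linbel" → prefix "lin" already present; 3 new (b, e, l)
  "linkavi" → prefix "lin" already present; 4 new (k, a, v, i)
Total nodes = 8 + 8 + 5 + 3 + 5 + 5 + 8 + 7 + 3 + 4 = 56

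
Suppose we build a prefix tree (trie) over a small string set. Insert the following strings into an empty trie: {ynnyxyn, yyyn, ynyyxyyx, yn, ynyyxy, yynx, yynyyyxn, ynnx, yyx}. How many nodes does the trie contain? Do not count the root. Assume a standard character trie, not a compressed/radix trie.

25

Trace insertions, counting only characters that open a new branch:
  "ynnyxyn" → 7 new (y, n, n, y, x, y, n)
  "yyyn" → prefix "y" already present; 3 new (y, y, n)
  "ynyyxyyx" → prefix "yn" already present; 6 new (y, y, x, y, y, x)
  "yn" → prefix "yn" already present; 0 new (none)
  "ynyyxy" → prefix "ynyyxy" already present; 0 new (none)
  "yynx" → prefix "yy" already present; 2 new (n, x)
  "yynyyyxn" → prefix "yyn" already present; 5 new (y, y, y, x, n)
  "ynnx" → prefix "ynn" already present; 1 new (x)
  "yyx" → prefix "yy" already present; 1 new (x)
Total nodes = 7 + 3 + 6 + 0 + 0 + 2 + 5 + 1 + 1 = 25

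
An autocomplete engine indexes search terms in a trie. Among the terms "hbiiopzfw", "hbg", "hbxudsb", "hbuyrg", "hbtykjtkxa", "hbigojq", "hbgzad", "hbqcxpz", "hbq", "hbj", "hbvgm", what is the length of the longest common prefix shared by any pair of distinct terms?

3

Look for the deepest trie node that still has at least two words in its subtree.
"hbg" and "hbgzad" agree on "hbg" (3 characters) before diverging; nothing deeper is shared.
Longest shared-prefix length: 3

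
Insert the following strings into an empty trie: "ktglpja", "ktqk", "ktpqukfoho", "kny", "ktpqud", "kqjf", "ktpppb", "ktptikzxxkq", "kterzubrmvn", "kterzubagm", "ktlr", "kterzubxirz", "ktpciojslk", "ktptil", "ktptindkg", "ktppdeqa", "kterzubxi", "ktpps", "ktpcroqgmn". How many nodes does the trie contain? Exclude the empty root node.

Count nodes per top-level branch (shared prefixes stored once):
  'k'-branch (kny, kqjf, kterzubagm, kterzubrmvn, kterzubxi, kterzubxirz, ktglpja, ktlr, ktpciojslk, ktpcroqgmn, ktppdeqa, ktpppb, ktpps, ktpqud, ktpqukfoho, ktptikzxxkq, ktptil, ktptindkg, ktqk): 75 nodes
Sum: 75

75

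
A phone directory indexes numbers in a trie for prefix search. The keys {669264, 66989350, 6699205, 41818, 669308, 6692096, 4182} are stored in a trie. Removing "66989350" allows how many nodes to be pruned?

A node on "66989350"'s path can go only if nothing else ends at it or branches off below it.
The suffix "89350" (5 nodes) is used only by "66989350"; the node for "669" still has the child "2", so pruning stops there.
Nodes removed: 5

5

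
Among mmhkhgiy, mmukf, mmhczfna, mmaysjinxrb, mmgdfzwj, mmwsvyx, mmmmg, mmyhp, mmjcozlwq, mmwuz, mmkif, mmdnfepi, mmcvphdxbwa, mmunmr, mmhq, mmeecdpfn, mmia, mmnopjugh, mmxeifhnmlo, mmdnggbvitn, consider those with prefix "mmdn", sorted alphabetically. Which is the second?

Words with prefix "mmdn", in lexicographic order: "mmdnfepi", "mmdnggbvitn"
Position 2: mmdnggbvitn

mmdnggbvitn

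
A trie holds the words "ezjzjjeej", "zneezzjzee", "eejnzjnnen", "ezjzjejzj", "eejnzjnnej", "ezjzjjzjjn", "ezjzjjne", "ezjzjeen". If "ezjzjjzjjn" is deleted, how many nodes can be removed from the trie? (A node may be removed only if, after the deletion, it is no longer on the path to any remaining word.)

4

After clearing the end-marker at "ezjzjjzjjn", prune upward until reaching a node still needed by another word.
The suffix "zjjn" (4 nodes) is used only by "ezjzjjzjjn"; the node for "ezjzjj" still has the child "e", so pruning stops there.
Nodes removed: 4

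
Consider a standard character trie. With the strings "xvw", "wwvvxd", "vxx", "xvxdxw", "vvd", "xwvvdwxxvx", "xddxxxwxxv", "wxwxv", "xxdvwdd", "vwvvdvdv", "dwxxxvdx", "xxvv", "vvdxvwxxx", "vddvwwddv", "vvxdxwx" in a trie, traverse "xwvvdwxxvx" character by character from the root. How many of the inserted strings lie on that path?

1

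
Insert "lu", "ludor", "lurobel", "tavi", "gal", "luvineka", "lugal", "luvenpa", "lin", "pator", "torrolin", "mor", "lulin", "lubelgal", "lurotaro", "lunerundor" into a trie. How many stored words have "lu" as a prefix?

Filter for entries beginning with "lu":
Matches: "lu", "lubelgal", "ludor", "lugal", "lulin", "lunerundor", "lurobel", "lurotaro", "luvenpa", "luvineka"
Count: 10

10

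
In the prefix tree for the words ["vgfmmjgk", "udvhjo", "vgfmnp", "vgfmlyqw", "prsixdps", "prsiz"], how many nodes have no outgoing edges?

6

Leaves are exactly the stored words that no other stored word extends.
Those words: "prsixdps", "prsiz", "udvhjo", "vgfmlyqw", "vgfmmjgk", "vgfmnp"
Leaf count: 6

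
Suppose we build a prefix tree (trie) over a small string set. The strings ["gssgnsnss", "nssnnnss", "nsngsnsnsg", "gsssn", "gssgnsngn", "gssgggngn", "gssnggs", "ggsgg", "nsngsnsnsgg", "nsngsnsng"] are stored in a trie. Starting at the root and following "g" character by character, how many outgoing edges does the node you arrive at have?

Walk "g" from the root, arriving at one node.
Characters that immediately follow "g" among the stored strings: {g, s}.
That node has 2 child edges.

2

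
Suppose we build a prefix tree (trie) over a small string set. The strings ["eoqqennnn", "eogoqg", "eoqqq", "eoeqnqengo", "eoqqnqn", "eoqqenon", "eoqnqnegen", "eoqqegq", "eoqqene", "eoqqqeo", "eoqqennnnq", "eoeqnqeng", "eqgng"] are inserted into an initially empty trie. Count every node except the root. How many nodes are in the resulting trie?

44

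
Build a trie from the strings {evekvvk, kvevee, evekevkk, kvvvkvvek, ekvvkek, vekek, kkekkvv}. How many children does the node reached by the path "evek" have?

2

Walk "evek" from the root, arriving at one node.
Characters that immediately follow "evek" among the stored strings: {e, v}.
That node has 2 child edges.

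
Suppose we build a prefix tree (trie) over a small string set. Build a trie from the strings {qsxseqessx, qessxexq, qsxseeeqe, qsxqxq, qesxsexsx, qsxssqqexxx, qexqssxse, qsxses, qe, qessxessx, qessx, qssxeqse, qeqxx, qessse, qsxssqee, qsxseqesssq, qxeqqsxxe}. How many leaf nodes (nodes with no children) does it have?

15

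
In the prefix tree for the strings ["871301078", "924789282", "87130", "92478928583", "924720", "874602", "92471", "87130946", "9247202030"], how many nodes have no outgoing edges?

Leaves are exactly the stored words that no other stored word extends.
Those words: "871301078", "87130946", "874602", "92471", "9247202030", "924789282", "92478928583"
Leaf count: 7

7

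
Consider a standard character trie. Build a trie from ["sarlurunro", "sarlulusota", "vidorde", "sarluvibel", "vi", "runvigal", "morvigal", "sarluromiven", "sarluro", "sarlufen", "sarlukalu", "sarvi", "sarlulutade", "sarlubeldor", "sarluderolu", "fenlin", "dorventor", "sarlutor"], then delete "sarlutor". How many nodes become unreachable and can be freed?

3

Walk "sarlutor" from the leaf back toward the root, removing each node that no remaining word uses.
The suffix "tor" (3 nodes) is used only by "sarlutor"; the node for "sarlu" still has the child "r", so pruning stops there.
Nodes removed: 3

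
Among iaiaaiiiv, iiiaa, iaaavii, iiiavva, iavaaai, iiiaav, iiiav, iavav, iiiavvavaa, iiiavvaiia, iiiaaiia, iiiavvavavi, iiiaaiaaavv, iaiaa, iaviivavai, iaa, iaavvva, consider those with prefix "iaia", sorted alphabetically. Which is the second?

DFS of the "iaia" subtree visits, in order: "iaiaa", "iaiaaiiiv"
The 2nd is iaiaaiiiv.

iaiaaiiiv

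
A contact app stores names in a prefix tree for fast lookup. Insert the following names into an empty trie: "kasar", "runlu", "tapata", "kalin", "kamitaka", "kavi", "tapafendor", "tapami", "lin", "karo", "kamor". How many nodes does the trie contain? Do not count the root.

42

Count nodes per top-level branch (shared prefixes stored once):
  'k'-branch (kalin, kamitaka, kamor, karo, kasar, kavi): 20 nodes
  'l'-branch (lin): 3 nodes
  'r'-branch (runlu): 5 nodes
  't'-branch (tapafendor, tapami, tapata): 14 nodes
Sum: 42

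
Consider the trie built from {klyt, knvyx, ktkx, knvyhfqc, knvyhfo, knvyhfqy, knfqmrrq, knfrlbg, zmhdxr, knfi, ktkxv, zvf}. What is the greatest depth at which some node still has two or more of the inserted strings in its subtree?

7

Look for the deepest trie node that still has at least two words in its subtree.
e.g. "knvyhfqc" and "knvyhfqy" share the prefix "knvyhfq" of length 7; no pair shares a longer one.
Longest shared-prefix length: 7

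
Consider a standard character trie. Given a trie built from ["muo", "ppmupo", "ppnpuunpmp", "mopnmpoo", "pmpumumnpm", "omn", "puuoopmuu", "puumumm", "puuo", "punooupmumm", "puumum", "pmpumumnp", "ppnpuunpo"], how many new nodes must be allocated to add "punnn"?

2

The longest prefix of "punnn" already in the trie is "pun" (length 3).
New nodes needed: |"punnn"| − 3 = 5 − 3 = 2.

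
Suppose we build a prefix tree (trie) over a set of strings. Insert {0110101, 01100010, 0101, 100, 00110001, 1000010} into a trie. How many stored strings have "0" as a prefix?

4

Traverse to the node for "0", then collect every word in that subtree.
Matches: "00110001", "0101", "01100010", "0110101"
Count: 4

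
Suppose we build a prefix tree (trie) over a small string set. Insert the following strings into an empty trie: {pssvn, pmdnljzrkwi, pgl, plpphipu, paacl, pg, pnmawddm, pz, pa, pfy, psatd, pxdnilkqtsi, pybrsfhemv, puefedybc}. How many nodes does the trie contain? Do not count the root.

Insert word by word; a character creates a node only if that edge doesn't already exist:
  "pssvn" → 5 new (p, s, s, v, n)
  "pmdnljzrkwi" → prefix "p" already present; 10 new (m, d, n, l, j, z, r, k, w, i)
  "pgl" → prefix "p" already present; 2 new (g, l)
  "plpphipu" → prefix "p" already present; 7 new (l, p, p, h, i, p, u)
  "paacl" → prefix "p" already present; 4 new (a, a, c, l)
  "pg" → prefix "pg" already present; 0 new (none)
  "pnmawddm" → prefix "p" already present; 7 new (n, m, a, w, d, d, m)
  "pz" → prefix "p" already present; 1 new (z)
  "pa" → prefix "pa" already present; 0 new (none)
  "pfy" → prefix "p" already present; 2 new (f, y)
  "psatd" → prefix "ps" already present; 3 new (a, t, d)
  "pxdnilkqtsi" → prefix "p" already present; 10 new (x, d, n, i, l, k, q, t, s, i)
  "pybrsfhemv" → prefix "p" already present; 9 new (y, b, r, s, f, h, e, m, v)
  "puefedybc" → prefix "p" already present; 8 new (u, e, f, e, d, y, b, c)
Total nodes = 5 + 10 + 2 + 7 + 4 + 0 + 7 + 1 + 0 + 2 + 3 + 10 + 9 + 8 = 68

68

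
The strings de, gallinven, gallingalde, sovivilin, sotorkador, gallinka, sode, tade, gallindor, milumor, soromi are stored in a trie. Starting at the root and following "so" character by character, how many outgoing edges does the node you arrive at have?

4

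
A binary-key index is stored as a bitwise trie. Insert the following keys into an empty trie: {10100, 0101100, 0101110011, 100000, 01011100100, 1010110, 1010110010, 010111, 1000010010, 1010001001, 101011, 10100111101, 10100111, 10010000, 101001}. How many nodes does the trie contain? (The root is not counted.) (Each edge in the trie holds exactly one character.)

50

Insert word by word; a character creates a node only if that edge doesn't already exist:
  "10100" → 5 new (1, 0, 1, 0, 0)
  "0101100" → 7 new (0, 1, 0, 1, 1, 0, 0)
  "0101110011" → prefix "01011" already present; 5 new (1, 0, 0, 1, 1)
  "100000" → prefix "10" already present; 4 new (0, 0, 0, 0)
  "01011100100" → prefix "010111001" already present; 2 new (0, 0)
  "1010110" → prefix "1010" already present; 3 new (1, 1, 0)
  "1010110010" → prefix "1010110" already present; 3 new (0, 1, 0)
  "010111" → prefix "010111" already present; 0 new (none)
  "1000010010" → prefix "10000" already present; 5 new (1, 0, 0, 1, 0)
  "1010001001" → prefix "10100" already present; 5 new (0, 1, 0, 0, 1)
  "101011" → prefix "101011" already present; 0 new (none)
  "10100111101" → prefix "10100" already present; 6 new (1, 1, 1, 1, 0, 1)
  "10100111" → prefix "10100111" already present; 0 new (none)
  "10010000" → prefix "100" already present; 5 new (1, 0, 0, 0, 0)
  "101001" → prefix "101001" already present; 0 new (none)
Total nodes = 5 + 7 + 5 + 4 + 2 + 3 + 3 + 0 + 5 + 5 + 0 + 6 + 0 + 5 + 0 = 50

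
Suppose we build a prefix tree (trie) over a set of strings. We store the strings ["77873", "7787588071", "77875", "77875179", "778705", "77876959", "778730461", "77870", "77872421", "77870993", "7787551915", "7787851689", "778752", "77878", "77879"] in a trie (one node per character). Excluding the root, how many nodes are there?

44

Count nodes per top-level branch (shared prefixes stored once):
  '7'-branch (77870, 778705, 77870993, 77872421, 77873, 778730461, 77875, 77875179, 778752, 7787551915, 7787588071, 77876959, 77878, 7787851689, 77879): 44 nodes
Sum: 44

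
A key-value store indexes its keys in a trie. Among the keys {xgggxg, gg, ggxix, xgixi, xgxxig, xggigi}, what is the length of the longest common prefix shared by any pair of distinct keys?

3

Look for the deepest trie node that still has at least two words in its subtree.
e.g. "xgggxg" and "xggigi" share the prefix "xgg" of length 3; no pair shares a longer one.
Longest shared-prefix length: 3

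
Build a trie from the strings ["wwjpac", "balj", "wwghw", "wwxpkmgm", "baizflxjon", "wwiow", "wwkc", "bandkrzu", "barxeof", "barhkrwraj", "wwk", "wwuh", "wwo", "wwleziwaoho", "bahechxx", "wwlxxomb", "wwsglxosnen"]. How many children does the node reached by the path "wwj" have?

1

The children of the "wwj" node are the distinct next characters among strings starting with "wwj".
Distinct next characters after "wwj": p.
That node has 1 child edge.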